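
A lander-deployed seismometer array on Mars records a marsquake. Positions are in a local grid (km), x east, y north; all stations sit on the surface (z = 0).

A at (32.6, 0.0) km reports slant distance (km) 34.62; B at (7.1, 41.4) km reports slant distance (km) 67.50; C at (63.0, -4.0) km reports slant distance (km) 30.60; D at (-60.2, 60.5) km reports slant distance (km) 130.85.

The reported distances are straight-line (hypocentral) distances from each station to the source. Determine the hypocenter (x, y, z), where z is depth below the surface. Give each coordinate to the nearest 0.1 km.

Each station gives a sphere (x−x_i)² + (y−y_i)² + z² = d_i² (stations at z=0).
Subtracting the A sphere from B and C: z² cancels, leaving linear equations in x and y:
-51.0 x + 82.8 y = -2656.10
60.8 x − 8.0 y = 3184.42
Solving: x ≈ 52.401, y ≈ 0.198 km (keep extra digits for the depth step; rounded: 52.4, 0.2).
Then from the A sphere: z² = 34.62² − (x − 32.6)² − y² with x = 52.401, y = 0.198, so z ≈ 28.398 ≈ 28.4 km.

(52.4, 0.2, 28.4)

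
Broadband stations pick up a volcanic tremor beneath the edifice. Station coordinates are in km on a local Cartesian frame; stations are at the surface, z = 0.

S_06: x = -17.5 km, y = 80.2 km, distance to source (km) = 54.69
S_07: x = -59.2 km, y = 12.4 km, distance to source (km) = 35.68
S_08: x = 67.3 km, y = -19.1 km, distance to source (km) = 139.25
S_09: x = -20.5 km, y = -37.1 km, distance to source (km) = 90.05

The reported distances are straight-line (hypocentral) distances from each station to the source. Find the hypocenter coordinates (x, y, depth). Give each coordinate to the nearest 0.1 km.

(-55.7, 44.3, 15.6)

Each station gives a sphere (x−x_i)² + (y−y_i)² + z² = d_i² (stations at z=0).
Subtracting the S_06 sphere from S_07 and S_08: z² cancels, leaving linear equations in x and y:
-83.4 x − 135.6 y = -1361.96
169.6 x − 198.6 y = -18243.76
Solving: x ≈ -55.695, y ≈ 44.299 km (keep extra digits for the depth step; rounded: -55.7, 44.3).
Then from the S_06 sphere: z² = 54.69² − (x + 17.5)² − (y − 80.2)² with x = -55.695, y = 44.299, so z ≈ 15.597 ≈ 15.6 km.
Check against S_09 (with the unrounded solution): distance 90.04 ≈ 90.05 km. ✓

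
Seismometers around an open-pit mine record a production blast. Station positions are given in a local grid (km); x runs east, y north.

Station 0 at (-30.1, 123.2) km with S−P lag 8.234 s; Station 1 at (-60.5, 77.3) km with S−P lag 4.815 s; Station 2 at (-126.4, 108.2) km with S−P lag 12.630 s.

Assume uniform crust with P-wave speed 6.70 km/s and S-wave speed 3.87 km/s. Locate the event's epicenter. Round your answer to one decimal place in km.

Distance from S−P lag: d = Δt · v_P v_S / (v_P − v_S) = Δt · (6.70·3.87)/(6.70−3.87) ≈ 9.1622·Δt.
So d_Station 0 = 75.44, d_Station 1 = 44.12, d_Station 2 = 115.72 km.
Circle about each station: (x + 30.1)² + (y − 123.2)² = 75.44²; (x + 60.5)² + (y − 77.3)² = 44.12²; (x + 126.4)² + (y − 108.2)² = 115.72².
Subtracting the Station 0 equation from the Station 1 and Station 2 equations removes the quadratic terms:
-60.8 x − 91.8 y = -2704.09
-192.6 x − 30.0 y = 3900.03
Solving the 2×2 system: x ≈ -27.7, y ≈ 47.8 km.
Check against Station 0 (with the unrounded x, y): √((x + 30.1)²+(y − 123.2)²) = 75.44 ≈ 75.44 km. ✓

x ≈ -27.7 km, y ≈ 47.8 km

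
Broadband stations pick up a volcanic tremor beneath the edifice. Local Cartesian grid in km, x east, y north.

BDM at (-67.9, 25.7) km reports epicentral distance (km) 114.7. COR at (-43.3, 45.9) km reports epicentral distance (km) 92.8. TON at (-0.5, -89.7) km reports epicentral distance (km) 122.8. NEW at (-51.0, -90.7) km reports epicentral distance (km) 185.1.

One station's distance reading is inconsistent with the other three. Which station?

Solve using three stations at a time. Using BDM, COR, TON (subtract circle equations pairwise → linear system) gives (x, y) ≈ (46.8, 23.6).
Distances from that point to each station vs reported:
  BDM: calculated 114.7 vs reported 114.7 → residual 0.0 km
  COR: calculated 92.8 vs reported 92.8 → residual 0.0 km
  TON: calculated 122.8 vs reported 122.8 → residual 0.0 km
  NEW: calculated 150.4 vs reported 185.1 → residual 34.7 km
BDM, COR, TON are mutually consistent (residuals ≈ 0); NEW is off by 34.7 km.

NEW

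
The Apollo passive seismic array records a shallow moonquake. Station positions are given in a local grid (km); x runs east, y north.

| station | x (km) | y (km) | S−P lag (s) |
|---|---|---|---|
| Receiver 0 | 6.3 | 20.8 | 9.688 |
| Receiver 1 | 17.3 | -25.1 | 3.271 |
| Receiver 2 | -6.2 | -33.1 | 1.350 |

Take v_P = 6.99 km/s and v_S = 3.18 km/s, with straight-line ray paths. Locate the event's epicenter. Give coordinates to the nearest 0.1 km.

x ≈ 1.3 km, y ≈ -35.5 km

Distance from S−P lag: d = Δt · v_P v_S / (v_P − v_S) = Δt · (6.99·3.18)/(6.99−3.18) ≈ 5.8342·Δt.
So d_Receiver 0 = 56.52, d_Receiver 1 = 19.08, d_Receiver 2 = 7.88 km.
Circle about each station: (x − 6.3)² + (y − 20.8)² = 56.52²; (x − 17.3)² + (y + 25.1)² = 19.08²; (x + 6.2)² + (y + 33.1)² = 7.88².
Subtracting the Receiver 0 equation from the Receiver 1 and Receiver 2 equations removes the quadratic terms:
22.0 x − 91.8 y = 3287.43
-25.0 x − 107.8 y = 3794.14
Solving the 2×2 system: x ≈ 1.3, y ≈ -35.5 km.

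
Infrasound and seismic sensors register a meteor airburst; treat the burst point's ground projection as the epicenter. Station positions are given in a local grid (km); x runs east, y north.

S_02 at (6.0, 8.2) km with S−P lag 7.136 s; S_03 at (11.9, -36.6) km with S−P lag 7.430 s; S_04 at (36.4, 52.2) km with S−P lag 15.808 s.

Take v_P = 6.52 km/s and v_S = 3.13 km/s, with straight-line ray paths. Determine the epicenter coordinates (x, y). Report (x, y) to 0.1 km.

Distance from S−P lag: d = Δt · v_P v_S / (v_P − v_S) = Δt · (6.52·3.13)/(6.52−3.13) ≈ 6.0199·Δt.
So d_S_02 = 42.96, d_S_03 = 44.73, d_S_04 = 95.16 km.
Circle about each station: (x − 6.0)² + (y − 8.2)² = 42.96²; (x − 11.9)² + (y + 36.6)² = 44.73²; (x − 36.4)² + (y − 52.2)² = 95.16².
Subtracting pairs of circle equations eliminates x²+y² and gives linear equations (the radical axes):
11.8 x − 89.6 y = 1222.72
60.8 x + 88.0 y = -3263.30
Solving the 2×2 system: x ≈ -28.5, y ≈ -17.4 km.

x ≈ -28.5 km, y ≈ -17.4 km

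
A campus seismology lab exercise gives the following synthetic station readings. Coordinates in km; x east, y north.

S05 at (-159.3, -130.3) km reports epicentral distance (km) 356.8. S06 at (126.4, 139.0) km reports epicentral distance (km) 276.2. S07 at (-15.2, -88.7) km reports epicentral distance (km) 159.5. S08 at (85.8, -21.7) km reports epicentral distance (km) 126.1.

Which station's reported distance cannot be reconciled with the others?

S05

Solve using three stations at a time. Using S06, S07, S08 (subtract circle equations pairwise → linear system) gives (x, y) ≈ (136.8, -137.0).
Distances from that point to each station vs reported:
  S05: calculated 296.1 vs reported 356.8 → residual 60.7 km
  S06: calculated 276.2 vs reported 276.2 → residual 0.0 km
  S07: calculated 159.5 vs reported 159.5 → residual 0.0 km
  S08: calculated 126.0 vs reported 126.1 → residual 0.1 km
S06, S07, S08 are mutually consistent (residuals ≈ 0); S05 is off by 60.7 km.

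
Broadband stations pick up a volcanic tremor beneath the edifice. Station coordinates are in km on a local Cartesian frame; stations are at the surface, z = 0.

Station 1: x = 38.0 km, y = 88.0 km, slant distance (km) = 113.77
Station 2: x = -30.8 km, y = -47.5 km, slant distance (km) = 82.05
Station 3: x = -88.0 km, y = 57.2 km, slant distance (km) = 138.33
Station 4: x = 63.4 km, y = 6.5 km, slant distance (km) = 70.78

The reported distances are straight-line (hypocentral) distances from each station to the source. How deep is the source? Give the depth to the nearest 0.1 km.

Each station gives a sphere (x−x_i)² + (y−y_i)² + z² = d_i² (stations at z=0).
Subtracting the Station 1 sphere from Station 2 and Station 3: z² cancels, leaving linear equations in x and y:
-137.6 x − 271.0 y = 228.30
-252.0 x − 61.6 y = -4363.74
Solving: x ≈ 20.005, y ≈ -11.000 km (keep extra digits for the depth step; rounded: 20.0, -11.0).
Then from the Station 1 sphere: z² = 113.77² − (x − 38.0)² − (y − 88.0)² with x = 20.005, y = -11.000, so z ≈ 53.092 ≈ 53.1 km.

depth ≈ 53.1 km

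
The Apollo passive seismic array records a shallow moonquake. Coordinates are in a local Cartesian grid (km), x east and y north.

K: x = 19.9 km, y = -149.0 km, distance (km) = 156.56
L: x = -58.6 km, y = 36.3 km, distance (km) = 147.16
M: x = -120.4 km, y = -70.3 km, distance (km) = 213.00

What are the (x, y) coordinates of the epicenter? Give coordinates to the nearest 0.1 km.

Circle about each station: (x − 19.9)² + (y + 149.0)² = 156.56²; (x + 58.6)² + (y − 36.3)² = 147.16²; (x + 120.4)² + (y + 70.3)² = 213.00².
Subtracting pairs of circle equations eliminates x²+y² and gives linear equations (the radical axes):
-157.0 x + 370.6 y = -14990.39
-280.6 x + 157.4 y = -24016.73
Solving the 2×2 system: x ≈ 82.5, y ≈ -5.5 km.

x ≈ 82.5 km, y ≈ -5.5 km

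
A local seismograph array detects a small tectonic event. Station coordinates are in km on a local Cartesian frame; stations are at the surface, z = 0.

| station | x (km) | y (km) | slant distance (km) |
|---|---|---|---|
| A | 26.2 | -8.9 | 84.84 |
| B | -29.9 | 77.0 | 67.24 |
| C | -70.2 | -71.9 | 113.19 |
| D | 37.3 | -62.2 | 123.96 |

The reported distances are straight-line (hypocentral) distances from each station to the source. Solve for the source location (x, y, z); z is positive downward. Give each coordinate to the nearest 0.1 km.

x ≈ -36.8 km, y ≈ 26.8 km, depth ≈ 44.2 km

Each station gives a sphere (x−x_i)² + (y−y_i)² + z² = d_i² (stations at z=0).
Subtracting the A sphere from B and C: z² cancels, leaving linear equations in x and y:
-112.2 x + 171.8 y = 8733.97
-192.8 x − 126.0 y = 3717.85
Solving: x ≈ -36.801, y ≈ 26.804 km (keep extra digits for the depth step; rounded: -36.8, 26.8).
Then from the A sphere: z² = 84.84² − (x − 26.2)² − (y + 8.9)² with x = -36.801, y = 26.804, so z ≈ 44.203 ≈ 44.2 km.
Check against D (with the unrounded solution): distance 123.96 ≈ 123.96 km. ✓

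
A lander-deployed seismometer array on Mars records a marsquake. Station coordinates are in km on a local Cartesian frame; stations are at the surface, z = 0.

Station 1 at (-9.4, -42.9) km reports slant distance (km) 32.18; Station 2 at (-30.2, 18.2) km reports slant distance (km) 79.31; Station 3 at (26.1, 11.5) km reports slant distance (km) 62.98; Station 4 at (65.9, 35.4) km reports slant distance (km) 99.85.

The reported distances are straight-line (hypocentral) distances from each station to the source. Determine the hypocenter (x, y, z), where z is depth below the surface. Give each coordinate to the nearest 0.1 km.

Each station gives a sphere (x−x_i)² + (y−y_i)² + z² = d_i² (stations at z=0).
Subtracting the Station 1 sphere from Station 2 and Station 3: z² cancels, leaving linear equations in x and y:
-41.6 x + 122.2 y = -5940.01
71.0 x + 108.8 y = -4046.24
Solving: x ≈ 11.500, y ≈ -44.694 km (keep extra digits for the depth step; rounded: 11.5, -44.7).
Then from the Station 1 sphere: z² = 32.18² − (x + 9.4)² − (y + 42.9)² with x = 11.500, y = -44.694, so z ≈ 24.403 ≈ 24.4 km.
Check against Station 4 (with the unrounded solution): distance 99.85 ≈ 99.85 km. ✓

x ≈ 11.5 km, y ≈ -44.7 km, depth ≈ 24.4 km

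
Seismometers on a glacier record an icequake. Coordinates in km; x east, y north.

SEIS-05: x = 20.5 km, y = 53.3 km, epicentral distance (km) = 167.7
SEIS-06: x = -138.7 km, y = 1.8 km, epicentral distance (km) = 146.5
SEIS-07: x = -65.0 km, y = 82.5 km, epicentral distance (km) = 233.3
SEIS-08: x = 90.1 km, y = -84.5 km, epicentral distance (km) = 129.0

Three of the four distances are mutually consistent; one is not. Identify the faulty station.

Solve using three stations at a time. Using SEIS-05, SEIS-06, SEIS-08 (subtract circle equations pairwise → linear system) gives (x, y) ≈ (-37.4, -104.1).
Distances from that point to each station vs reported:
  SEIS-05: calculated 167.7 vs reported 167.7 → residual 0.0 km
  SEIS-06: calculated 146.5 vs reported 146.5 → residual 0.0 km
  SEIS-07: calculated 188.6 vs reported 233.3 → residual 44.7 km
  SEIS-08: calculated 129.0 vs reported 129.0 → residual 0.0 km
SEIS-05, SEIS-06, SEIS-08 are mutually consistent (residuals ≈ 0); SEIS-07 is off by 44.7 km.

SEIS-07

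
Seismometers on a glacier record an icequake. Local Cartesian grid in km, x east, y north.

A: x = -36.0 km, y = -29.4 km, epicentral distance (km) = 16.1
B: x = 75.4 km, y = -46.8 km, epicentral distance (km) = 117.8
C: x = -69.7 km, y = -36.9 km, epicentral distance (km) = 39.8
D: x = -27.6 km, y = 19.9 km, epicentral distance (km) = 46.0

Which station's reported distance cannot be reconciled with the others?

Solve using three stations at a time. Using A, B, C (subtract circle equations pairwise → linear system) gives (x, y) ≈ (-37.6, -13.5).
Distances from that point to each station vs reported:
  A: calculated 16.0 vs reported 16.1 → residual 0.1 km
  B: calculated 117.8 vs reported 117.8 → residual 0.0 km
  C: calculated 39.8 vs reported 39.8 → residual 0.0 km
  D: calculated 34.8 vs reported 46.0 → residual 11.2 km
A, B, C are mutually consistent (residuals ≈ 0); D is off by 11.2 km.

D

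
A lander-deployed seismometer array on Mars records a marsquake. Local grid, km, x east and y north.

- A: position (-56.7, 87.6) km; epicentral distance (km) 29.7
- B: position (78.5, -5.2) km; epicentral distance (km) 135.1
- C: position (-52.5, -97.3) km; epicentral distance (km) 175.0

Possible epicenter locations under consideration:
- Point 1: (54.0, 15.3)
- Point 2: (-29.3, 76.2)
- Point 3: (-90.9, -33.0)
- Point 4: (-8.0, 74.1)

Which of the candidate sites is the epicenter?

For each candidate, compare |candidate − station| to the reported distance:
Point 1: residuals A 102.5, B 103.2, C 20.0 → max 103.2 km
Point 2: residuals A 0.0, B 0.0, C 0.0 → max 0.0 km
Point 3: residuals A 95.7, B 36.6, C 100.1 → max 100.1 km
Point 4: residuals A 20.8, B 17.8, C 2.1 → max 20.8 km
Only Point 2 has all residuals ≈ 0.

Point 2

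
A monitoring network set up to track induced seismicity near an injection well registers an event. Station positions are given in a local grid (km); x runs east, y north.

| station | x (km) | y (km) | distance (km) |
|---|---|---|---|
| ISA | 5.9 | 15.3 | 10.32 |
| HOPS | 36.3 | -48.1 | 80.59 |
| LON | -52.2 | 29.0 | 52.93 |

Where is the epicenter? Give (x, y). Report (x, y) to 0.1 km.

Circle about each station: (x − 5.9)² + (y − 15.3)² = 10.32²; (x − 36.3)² + (y + 48.1)² = 80.59²; (x + 52.2)² + (y − 29.0)² = 52.93².
Subtracting the ISA equation from the HOPS and LON equations removes the quadratic terms:
60.8 x − 126.8 y = -3025.85
-116.2 x + 27.4 y = 601.86
Solving the 2×2 system: x ≈ 0.5, y ≈ 24.1 km.

0.5 km east, 24.1 km north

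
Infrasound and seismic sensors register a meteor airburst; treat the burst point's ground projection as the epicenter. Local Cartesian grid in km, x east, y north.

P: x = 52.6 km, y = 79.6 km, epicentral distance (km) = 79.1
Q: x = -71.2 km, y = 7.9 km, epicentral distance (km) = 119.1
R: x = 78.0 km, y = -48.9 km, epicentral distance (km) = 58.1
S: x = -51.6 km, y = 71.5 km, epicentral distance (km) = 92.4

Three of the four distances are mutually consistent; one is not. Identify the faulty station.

S

Solve using three stations at a time. Using P, Q, R (subtract circle equations pairwise → linear system) gives (x, y) ≈ (47.7, 0.7).
Distances from that point to each station vs reported:
  P: calculated 79.1 vs reported 79.1 → residual 0.0 km
  Q: calculated 119.1 vs reported 119.1 → residual 0.0 km
  R: calculated 58.1 vs reported 58.1 → residual 0.0 km
  S: calculated 122.0 vs reported 92.4 → residual 29.6 km
P, Q, R are mutually consistent (residuals ≈ 0); S is off by 29.6 km.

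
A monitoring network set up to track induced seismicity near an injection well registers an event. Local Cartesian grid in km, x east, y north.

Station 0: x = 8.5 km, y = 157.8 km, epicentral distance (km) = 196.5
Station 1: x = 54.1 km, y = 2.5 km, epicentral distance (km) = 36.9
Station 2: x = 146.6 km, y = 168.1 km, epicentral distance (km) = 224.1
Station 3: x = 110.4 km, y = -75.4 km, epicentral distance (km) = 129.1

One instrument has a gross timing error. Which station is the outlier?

Station 3

Solve using three stations at a time. Using Station 0, Station 1, Station 2 (subtract circle equations pairwise → linear system) gives (x, y) ≈ (50.2, -34.2).
Distances from that point to each station vs reported:
  Station 0: calculated 196.5 vs reported 196.5 → residual 0.0 km
  Station 1: calculated 36.9 vs reported 36.9 → residual 0.0 km
  Station 2: calculated 224.1 vs reported 224.1 → residual 0.0 km
  Station 3: calculated 72.9 vs reported 129.1 → residual 56.2 km
Station 0, Station 1, Station 2 are mutually consistent (residuals ≈ 0); Station 3 is off by 56.2 km.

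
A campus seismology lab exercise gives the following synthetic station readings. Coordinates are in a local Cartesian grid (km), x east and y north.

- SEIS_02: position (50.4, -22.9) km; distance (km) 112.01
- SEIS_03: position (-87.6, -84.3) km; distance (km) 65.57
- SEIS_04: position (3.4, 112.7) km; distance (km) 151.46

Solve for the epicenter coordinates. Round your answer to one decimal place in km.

-61.6 km east, -24.1 km north

Circle about each station: (x − 50.4)² + (y + 22.9)² = 112.01²; (x + 87.6)² + (y + 84.3)² = 65.57²; (x − 3.4)² + (y − 112.7)² = 151.46².
Subtracting the SEIS_02 equation from the SEIS_03 and SEIS_04 equations removes the quadratic terms:
-276.0 x − 122.8 y = 19962.50
-94.0 x + 271.2 y = -745.61
Solving the 2×2 system: x ≈ -61.6, y ≈ -24.1 km.
Check against SEIS_02 (with the unrounded x, y): √((x − 50.4)²+(y + 22.9)²) = 112.01 ≈ 112.01 km. ✓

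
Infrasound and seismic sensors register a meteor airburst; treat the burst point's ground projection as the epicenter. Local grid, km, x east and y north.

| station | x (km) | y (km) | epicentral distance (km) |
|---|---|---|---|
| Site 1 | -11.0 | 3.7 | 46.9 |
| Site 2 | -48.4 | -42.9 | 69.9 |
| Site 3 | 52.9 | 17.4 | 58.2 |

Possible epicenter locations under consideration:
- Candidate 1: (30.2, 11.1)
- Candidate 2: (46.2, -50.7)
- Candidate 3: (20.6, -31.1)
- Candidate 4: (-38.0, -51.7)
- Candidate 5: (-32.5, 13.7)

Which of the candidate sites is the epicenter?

Candidate 3

For each candidate, compare |candidate − station| to the reported distance:
Candidate 1: residuals Site 1 5.0, Site 2 25.5, Site 3 34.6 → max 34.6 km
Candidate 2: residuals Site 1 32.0, Site 2 25.0, Site 3 10.2 → max 32.0 km
Candidate 3: residuals Site 1 0.1, Site 2 0.1, Site 3 0.1 → max 0.1 km
Candidate 4: residuals Site 1 14.7, Site 2 56.3, Site 3 56.0 → max 56.3 km
Candidate 5: residuals Site 1 23.2, Site 2 11.1, Site 3 27.3 → max 27.3 km
Only Candidate 3 has all residuals ≈ 0.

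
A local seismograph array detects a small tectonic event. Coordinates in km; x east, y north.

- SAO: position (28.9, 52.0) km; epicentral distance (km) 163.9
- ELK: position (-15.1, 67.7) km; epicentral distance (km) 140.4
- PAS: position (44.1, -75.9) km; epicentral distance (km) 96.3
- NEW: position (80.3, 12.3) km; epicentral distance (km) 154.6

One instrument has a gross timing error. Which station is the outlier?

Solve using three stations at a time. Using ELK, PAS, NEW (subtract circle equations pairwise → linear system) gives (x, y) ≈ (-52.0, -67.9).
Distances from that point to each station vs reported:
  SAO: calculated 144.6 vs reported 163.9 → residual 19.3 km
  ELK: calculated 140.5 vs reported 140.4 → residual 0.1 km
  PAS: calculated 96.4 vs reported 96.3 → residual 0.1 km
  NEW: calculated 154.7 vs reported 154.6 → residual 0.1 km
ELK, PAS, NEW are mutually consistent (residuals ≈ 0); SAO is off by 19.3 km.

SAO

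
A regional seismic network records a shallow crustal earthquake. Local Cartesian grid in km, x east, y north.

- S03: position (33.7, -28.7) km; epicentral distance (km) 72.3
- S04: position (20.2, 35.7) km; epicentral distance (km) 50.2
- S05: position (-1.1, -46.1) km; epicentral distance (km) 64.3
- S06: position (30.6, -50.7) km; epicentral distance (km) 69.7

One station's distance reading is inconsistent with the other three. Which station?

Solve using three stations at a time. Using S03, S04, S05 (subtract circle equations pairwise → linear system) gives (x, y) ≈ (-24.9, 13.6).
Distances from that point to each station vs reported:
  S03: calculated 72.3 vs reported 72.3 → residual 0.0 km
  S04: calculated 50.2 vs reported 50.2 → residual 0.0 km
  S05: calculated 64.3 vs reported 64.3 → residual 0.0 km
  S06: calculated 85.0 vs reported 69.7 → residual 15.3 km
S03, S04, S05 are mutually consistent (residuals ≈ 0); S06 is off by 15.3 km.

S06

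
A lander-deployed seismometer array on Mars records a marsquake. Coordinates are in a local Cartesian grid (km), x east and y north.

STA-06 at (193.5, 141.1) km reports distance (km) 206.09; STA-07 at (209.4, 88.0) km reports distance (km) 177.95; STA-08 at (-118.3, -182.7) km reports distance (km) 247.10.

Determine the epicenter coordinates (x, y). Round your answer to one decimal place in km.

(72.6, -25.8)

Circle about each station: (x − 193.5)² + (y − 141.1)² = 206.09²; (x − 209.4)² + (y − 88.0)² = 177.95²; (x + 118.3)² + (y + 182.7)² = 247.10².
Subtracting the STA-06 equation from the STA-07 and STA-08 equations removes the quadratic terms:
31.8 x − 106.2 y = 5047.79
-623.6 x − 647.6 y = -28562.60
Solving the 2×2 system: x ≈ 72.6, y ≈ -25.8 km.
Check against STA-06 (with the unrounded x, y): √((x − 193.5)²+(y − 141.1)²) = 206.09 ≈ 206.09 km. ✓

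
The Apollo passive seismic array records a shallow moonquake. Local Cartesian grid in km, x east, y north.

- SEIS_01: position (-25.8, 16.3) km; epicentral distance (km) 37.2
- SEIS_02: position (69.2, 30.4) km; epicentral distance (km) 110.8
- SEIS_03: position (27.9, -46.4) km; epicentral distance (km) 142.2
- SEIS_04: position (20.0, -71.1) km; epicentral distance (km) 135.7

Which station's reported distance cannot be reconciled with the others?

Solve using three stations at a time. Using SEIS_01, SEIS_02, SEIS_04 (subtract circle equations pairwise → linear system) gives (x, y) ≈ (-39.7, 50.7).
Distances from that point to each station vs reported:
  SEIS_01: calculated 37.1 vs reported 37.2 → residual 0.1 km
  SEIS_02: calculated 110.8 vs reported 110.8 → residual 0.0 km
  SEIS_03: calculated 118.4 vs reported 142.2 → residual 23.8 km
  SEIS_04: calculated 135.7 vs reported 135.7 → residual 0.0 km
SEIS_01, SEIS_02, SEIS_04 are mutually consistent (residuals ≈ 0); SEIS_03 is off by 23.8 km.

SEIS_03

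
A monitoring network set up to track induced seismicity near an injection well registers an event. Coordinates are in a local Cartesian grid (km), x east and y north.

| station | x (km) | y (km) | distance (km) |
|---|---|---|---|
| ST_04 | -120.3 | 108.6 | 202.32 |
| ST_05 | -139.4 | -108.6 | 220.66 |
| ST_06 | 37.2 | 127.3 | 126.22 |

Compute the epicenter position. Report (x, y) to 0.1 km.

Circle about each station: (x + 120.3)² + (y − 108.6)² = 202.32²; (x + 139.4)² + (y + 108.6)² = 220.66²; (x − 37.2)² + (y − 127.3)² = 126.22².
Subtracting pairs of circle equations eliminates x²+y² and gives linear equations (the radical axes):
-38.2 x − 434.4 y = -2797.18
315.0 x + 37.4 y = 16324.97
Solving the 2×2 system: x ≈ 51.6, y ≈ 1.9 km.

(51.6, 1.9)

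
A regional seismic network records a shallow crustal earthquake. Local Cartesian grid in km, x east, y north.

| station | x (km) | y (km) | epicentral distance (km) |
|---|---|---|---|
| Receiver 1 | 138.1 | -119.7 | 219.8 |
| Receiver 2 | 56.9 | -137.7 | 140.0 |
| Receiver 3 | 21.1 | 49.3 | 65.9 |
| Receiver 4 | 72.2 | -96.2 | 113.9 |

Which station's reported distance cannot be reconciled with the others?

Receiver 1

Solve using three stations at a time. Using Receiver 2, Receiver 3, Receiver 4 (subtract circle equations pairwise → linear system) gives (x, y) ≈ (-4.4, -11.7).
Distances from that point to each station vs reported:
  Receiver 1: calculated 178.8 vs reported 219.8 → residual 41.0 km
  Receiver 2: calculated 140.1 vs reported 140.0 → residual 0.1 km
  Receiver 3: calculated 66.1 vs reported 65.9 → residual 0.2 km
  Receiver 4: calculated 114.0 vs reported 113.9 → residual 0.1 km
Receiver 2, Receiver 3, Receiver 4 are mutually consistent (residuals ≈ 0); Receiver 1 is off by 41.0 km.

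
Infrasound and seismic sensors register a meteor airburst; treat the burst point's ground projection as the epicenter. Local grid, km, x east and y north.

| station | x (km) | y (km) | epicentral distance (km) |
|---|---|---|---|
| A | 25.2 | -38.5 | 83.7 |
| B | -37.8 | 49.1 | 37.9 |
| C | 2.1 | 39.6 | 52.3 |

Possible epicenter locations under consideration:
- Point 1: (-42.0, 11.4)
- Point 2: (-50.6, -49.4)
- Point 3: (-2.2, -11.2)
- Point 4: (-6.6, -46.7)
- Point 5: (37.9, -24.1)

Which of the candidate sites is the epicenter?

Point 1

For each candidate, compare |candidate − station| to the reported distance:
Point 1: residuals A 0.0, B 0.0, C 0.0 → max 0.0 km
Point 2: residuals A 7.1, B 61.4, C 51.1 → max 61.4 km
Point 3: residuals A 45.0, B 32.1, C 1.3 → max 45.0 km
Point 4: residuals A 50.9, B 62.9, C 34.4 → max 62.9 km
Point 5: residuals A 64.5, B 67.4, C 20.8 → max 67.4 km
Only Point 1 has all residuals ≈ 0.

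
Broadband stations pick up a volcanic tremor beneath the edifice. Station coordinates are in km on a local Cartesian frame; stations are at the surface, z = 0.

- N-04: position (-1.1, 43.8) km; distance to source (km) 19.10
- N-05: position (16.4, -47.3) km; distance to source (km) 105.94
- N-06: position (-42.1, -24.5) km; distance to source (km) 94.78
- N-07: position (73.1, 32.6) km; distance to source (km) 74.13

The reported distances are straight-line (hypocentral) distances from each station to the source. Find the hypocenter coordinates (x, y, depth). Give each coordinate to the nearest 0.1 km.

x ≈ 4.3 km, y ≈ 57.2 km, depth ≈ 12.5 km

Each station gives a sphere (x−x_i)² + (y−y_i)² + z² = d_i² (stations at z=0).
Subtracting the N-04 sphere from N-05 and N-06: z² cancels, leaving linear equations in x and y:
35.0 x − 182.2 y = -10271.87
-82.0 x − 136.6 y = -8165.43
Solving: x ≈ 4.290, y ≈ 57.201 km (keep extra digits for the depth step; rounded: 4.3, 57.2).
Then from the N-04 sphere: z² = 19.10² − (x + 1.1)² − (y − 43.8)² with x = 4.290, y = 57.201, so z ≈ 12.497 ≈ 12.5 km.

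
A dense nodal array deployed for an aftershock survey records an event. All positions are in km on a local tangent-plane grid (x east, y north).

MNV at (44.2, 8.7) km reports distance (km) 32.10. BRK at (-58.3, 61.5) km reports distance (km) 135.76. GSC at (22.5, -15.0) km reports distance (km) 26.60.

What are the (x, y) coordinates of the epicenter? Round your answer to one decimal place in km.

47.8 km east, -23.2 km north

Circle about each station: (x − 44.2)² + (y − 8.7)² = 32.10²; (x + 58.3)² + (y − 61.5)² = 135.76²; (x − 22.5)² + (y + 15.0)² = 26.60².
Subtracting the MNV equation from the BRK and GSC equations removes the quadratic terms:
-205.0 x + 105.6 y = -12248.56
-43.4 x − 47.4 y = -975.23
Solving the 2×2 system: x ≈ 47.8, y ≈ -23.2 km.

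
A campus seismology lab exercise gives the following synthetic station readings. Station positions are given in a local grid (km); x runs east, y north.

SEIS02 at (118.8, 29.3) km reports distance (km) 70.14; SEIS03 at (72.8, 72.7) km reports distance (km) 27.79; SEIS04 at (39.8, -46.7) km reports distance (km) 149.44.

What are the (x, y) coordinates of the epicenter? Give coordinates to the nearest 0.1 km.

Circle about each station: (x − 118.8)² + (y − 29.3)² = 70.14²; (x − 72.8)² + (y − 72.7)² = 27.79²; (x − 39.8)² + (y + 46.7)² = 149.44².
Subtracting the SEIS02 equation from the SEIS03 and SEIS04 equations removes the quadratic terms:
-92.0 x + 86.8 y = -239.46
-158.0 x − 152.0 y = -28619.69
Solving the 2×2 system: x ≈ 91.0, y ≈ 93.7 km.

91.0 km east, 93.7 km north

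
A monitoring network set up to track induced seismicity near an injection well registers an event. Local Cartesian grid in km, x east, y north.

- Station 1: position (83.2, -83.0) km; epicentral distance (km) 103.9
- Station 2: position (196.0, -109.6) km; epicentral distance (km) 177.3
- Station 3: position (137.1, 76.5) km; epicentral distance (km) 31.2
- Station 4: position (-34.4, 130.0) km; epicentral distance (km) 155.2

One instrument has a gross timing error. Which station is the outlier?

Station 3

Solve using three stations at a time. Using Station 1, Station 2, Station 4 (subtract circle equations pairwise → linear system) gives (x, y) ≈ (75.7, 20.6).
Distances from that point to each station vs reported:
  Station 1: calculated 103.9 vs reported 103.9 → residual 0.0 km
  Station 2: calculated 177.3 vs reported 177.3 → residual 0.0 km
  Station 3: calculated 83.0 vs reported 31.2 → residual 51.8 km
  Station 4: calculated 155.2 vs reported 155.2 → residual 0.0 km
Station 1, Station 2, Station 4 are mutually consistent (residuals ≈ 0); Station 3 is off by 51.8 km.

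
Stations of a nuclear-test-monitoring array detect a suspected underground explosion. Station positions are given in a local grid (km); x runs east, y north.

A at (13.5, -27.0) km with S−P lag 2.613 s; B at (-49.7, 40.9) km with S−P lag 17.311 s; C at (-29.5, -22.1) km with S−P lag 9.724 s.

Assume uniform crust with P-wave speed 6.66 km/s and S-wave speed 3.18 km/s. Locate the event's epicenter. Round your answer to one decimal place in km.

(29.3, -28.8)

Distance from S−P lag: d = Δt · v_P v_S / (v_P − v_S) = Δt · (6.66·3.18)/(6.66−3.18) ≈ 6.0859·Δt.
So d_A = 15.90, d_B = 105.35, d_C = 59.18 km.
Circle about each station: (x − 13.5)² + (y + 27.0)² = 15.90²; (x + 49.7)² + (y − 40.9)² = 105.35²; (x + 29.5)² + (y + 22.1)² = 59.18².
Subtracting the A equation from the B and C equations removes the quadratic terms:
-126.4 x + 135.8 y = -7614.16
-86.0 x + 9.8 y = -2802.05
Solving the 2×2 system: x ≈ 29.3, y ≈ -28.8 km.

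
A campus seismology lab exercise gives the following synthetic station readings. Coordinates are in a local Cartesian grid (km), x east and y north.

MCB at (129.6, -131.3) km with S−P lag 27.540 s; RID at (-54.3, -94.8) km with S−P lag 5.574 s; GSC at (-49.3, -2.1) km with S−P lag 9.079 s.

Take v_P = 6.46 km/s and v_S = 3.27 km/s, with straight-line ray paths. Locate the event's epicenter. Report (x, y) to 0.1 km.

Distance from S−P lag: d = Δt · v_P v_S / (v_P − v_S) = Δt · (6.46·3.27)/(6.46−3.27) ≈ 6.6220·Δt.
So d_MCB = 182.37, d_RID = 36.91, d_GSC = 60.12 km.
Circle about each station: (x − 129.6)² + (y + 131.3)² = 182.37²; (x + 54.3)² + (y + 94.8)² = 36.91²; (x + 49.3)² + (y + 2.1)² = 60.12².
Subtracting the MCB equation from the RID and GSC equations removes the quadratic terms:
-367.8 x + 73.0 y = 9796.15
-357.8 x + 258.4 y = -1956.55
Solving the 2×2 system: x ≈ -38.8, y ≈ -61.3 km.

-38.8 km east, -61.3 km north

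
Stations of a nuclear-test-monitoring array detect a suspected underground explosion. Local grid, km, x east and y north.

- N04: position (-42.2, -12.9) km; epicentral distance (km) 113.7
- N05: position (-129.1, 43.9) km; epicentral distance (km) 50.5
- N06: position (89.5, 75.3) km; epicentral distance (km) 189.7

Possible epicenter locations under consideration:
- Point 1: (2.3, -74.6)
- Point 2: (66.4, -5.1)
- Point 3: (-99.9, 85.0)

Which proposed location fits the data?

For each candidate, compare |candidate − station| to the reported distance:
Point 1: residuals N04 37.6, N05 126.4, N06 16.3 → max 126.4 km
Point 2: residuals N04 4.8, N05 151.0, N06 106.0 → max 151.0 km
Point 3: residuals N04 0.1, N05 0.1, N06 0.1 → max 0.1 km
Only Point 3 has all residuals ≈ 0.

Point 3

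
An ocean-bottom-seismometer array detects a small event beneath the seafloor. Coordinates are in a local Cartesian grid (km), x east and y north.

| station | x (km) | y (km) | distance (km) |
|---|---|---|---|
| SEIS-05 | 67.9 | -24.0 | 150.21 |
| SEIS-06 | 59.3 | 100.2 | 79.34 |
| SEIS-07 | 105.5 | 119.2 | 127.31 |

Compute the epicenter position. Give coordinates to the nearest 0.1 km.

-20.0 km east, 97.8 km north

Circle about each station: (x − 67.9)² + (y + 24.0)² = 150.21²; (x − 59.3)² + (y − 100.2)² = 79.34²; (x − 105.5)² + (y − 119.2)² = 127.31².
Subtracting pairs of circle equations eliminates x²+y² and gives linear equations (the radical axes):
-17.2 x + 248.4 y = 24638.33
75.2 x + 286.4 y = 26507.69
Solving the 2×2 system: x ≈ -20.0, y ≈ 97.8 km.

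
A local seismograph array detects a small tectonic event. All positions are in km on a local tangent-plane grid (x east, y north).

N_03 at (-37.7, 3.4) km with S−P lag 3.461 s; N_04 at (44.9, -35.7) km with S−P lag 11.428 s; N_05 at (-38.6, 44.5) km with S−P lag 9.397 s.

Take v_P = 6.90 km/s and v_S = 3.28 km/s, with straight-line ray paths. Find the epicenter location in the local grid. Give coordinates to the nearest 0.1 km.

-22.5 km east, -12.0 km north

Distance from S−P lag: d = Δt · v_P v_S / (v_P − v_S) = Δt · (6.90·3.28)/(6.90−3.28) ≈ 6.2519·Δt.
So d_N_03 = 21.64, d_N_04 = 71.45, d_N_05 = 58.75 km.
Circle about each station: (x + 37.7)² + (y − 3.4)² = 21.64²; (x − 44.9)² + (y + 35.7)² = 71.45²; (x + 38.6)² + (y − 44.5)² = 58.75².
Subtracting the N_03 equation from the N_04 and N_05 equations removes the quadratic terms:
165.2 x − 78.2 y = -2779.16
-1.8 x + 82.2 y = -945.91
Solving the 2×2 system: x ≈ -22.5, y ≈ -12.0 km.
Check against N_03 (with the unrounded x, y): √((x + 37.7)²+(y − 3.4)²) = 21.64 ≈ 21.64 km. ✓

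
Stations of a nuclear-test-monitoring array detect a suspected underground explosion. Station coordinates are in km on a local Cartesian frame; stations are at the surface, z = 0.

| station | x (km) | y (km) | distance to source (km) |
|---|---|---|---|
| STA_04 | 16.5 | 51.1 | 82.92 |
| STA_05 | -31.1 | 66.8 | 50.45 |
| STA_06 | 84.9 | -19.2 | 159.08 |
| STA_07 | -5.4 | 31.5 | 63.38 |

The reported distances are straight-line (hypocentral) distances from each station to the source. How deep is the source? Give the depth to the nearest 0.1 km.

depth ≈ 32.8 km

Each station gives a sphere (x−x_i)² + (y−y_i)² + z² = d_i² (stations at z=0).
Subtracting the STA_04 sphere from STA_05 and STA_06: z² cancels, leaving linear equations in x and y:
-95.2 x + 31.4 y = 6876.51
136.8 x − 140.6 y = -13737.53
Solving: x ≈ -58.911, y ≈ 40.387 km (keep extra digits for the depth step; rounded: -58.9, 40.4).
Then from the STA_04 sphere: z² = 82.92² − (x − 16.5)² − (y − 51.1)² with x = -58.911, y = 40.387, so z ≈ 32.774 ≈ 32.8 km.
Check against STA_07 (with the unrounded solution): distance 63.38 ≈ 63.38 km. ✓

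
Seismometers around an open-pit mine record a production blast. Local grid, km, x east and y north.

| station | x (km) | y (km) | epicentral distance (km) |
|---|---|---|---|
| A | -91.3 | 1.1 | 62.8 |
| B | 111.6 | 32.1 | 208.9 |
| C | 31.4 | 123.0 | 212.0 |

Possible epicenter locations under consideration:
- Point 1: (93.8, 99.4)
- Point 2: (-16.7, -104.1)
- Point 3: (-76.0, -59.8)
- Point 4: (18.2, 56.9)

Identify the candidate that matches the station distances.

For each candidate, compare |candidate − station| to the reported distance:
Point 1: residuals A 146.8, B 139.3, C 145.3 → max 146.8 km
Point 2: residuals A 66.2, B 21.8, C 20.1 → max 66.2 km
Point 3: residuals A 0.0, B 0.0, C 0.0 → max 0.0 km
Point 4: residuals A 60.1, B 112.3, C 144.6 → max 144.6 km
Only Point 3 has all residuals ≈ 0.

Point 3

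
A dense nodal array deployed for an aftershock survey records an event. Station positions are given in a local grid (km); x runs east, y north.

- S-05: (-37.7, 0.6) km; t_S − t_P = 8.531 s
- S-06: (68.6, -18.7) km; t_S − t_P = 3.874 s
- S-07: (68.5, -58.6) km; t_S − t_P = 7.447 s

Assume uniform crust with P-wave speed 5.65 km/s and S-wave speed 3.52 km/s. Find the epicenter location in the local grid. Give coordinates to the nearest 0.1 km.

Distance from S−P lag: d = Δt · v_P v_S / (v_P − v_S) = Δt · (5.65·3.52)/(5.65−3.52) ≈ 9.3371·Δt.
So d_S-05 = 79.65, d_S-06 = 36.17, d_S-07 = 69.53 km.
Circle about each station: (x + 37.7)² + (y − 0.6)² = 79.65²; (x − 68.6)² + (y + 18.7)² = 36.17²; (x − 68.5)² + (y + 58.6)² = 69.53².
Subtracting the S-05 equation from the S-06 and S-07 equations removes the quadratic terms:
212.6 x − 38.6 y = 8669.85
212.4 x − 118.4 y = 8214.26
Solving the 2×2 system: x ≈ 41.8, y ≈ 5.6 km.

x ≈ 41.8 km, y ≈ 5.6 km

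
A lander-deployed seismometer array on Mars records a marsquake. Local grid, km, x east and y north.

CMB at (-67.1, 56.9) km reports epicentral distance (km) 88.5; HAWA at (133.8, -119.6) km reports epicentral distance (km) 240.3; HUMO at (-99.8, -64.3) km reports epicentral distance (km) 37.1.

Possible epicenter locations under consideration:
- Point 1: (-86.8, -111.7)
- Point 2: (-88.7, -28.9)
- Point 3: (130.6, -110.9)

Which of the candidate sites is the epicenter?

Point 2

For each candidate, compare |candidate − station| to the reported distance:
Point 1: residuals CMB 81.2, HAWA 19.6, HUMO 12.1 → max 81.2 km
Point 2: residuals CMB 0.0, HAWA 0.0, HUMO 0.0 → max 0.0 km
Point 3: residuals CMB 170.8, HAWA 231.0, HUMO 198.0 → max 231.0 km
Only Point 2 has all residuals ≈ 0.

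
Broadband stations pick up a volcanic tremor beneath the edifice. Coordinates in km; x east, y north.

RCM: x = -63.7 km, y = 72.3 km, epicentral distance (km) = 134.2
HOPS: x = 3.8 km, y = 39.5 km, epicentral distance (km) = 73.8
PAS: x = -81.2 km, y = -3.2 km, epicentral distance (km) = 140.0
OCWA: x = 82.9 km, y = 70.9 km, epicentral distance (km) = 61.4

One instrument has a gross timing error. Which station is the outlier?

HOPS

Solve using three stations at a time. Using RCM, PAS, OCWA (subtract circle equations pairwise → linear system) gives (x, y) ≈ (57.6, 14.9).
Distances from that point to each station vs reported:
  RCM: calculated 134.2 vs reported 134.2 → residual 0.0 km
  HOPS: calculated 59.2 vs reported 73.8 → residual 14.6 km
  PAS: calculated 140.0 vs reported 140.0 → residual 0.0 km
  OCWA: calculated 61.4 vs reported 61.4 → residual 0.0 km
RCM, PAS, OCWA are mutually consistent (residuals ≈ 0); HOPS is off by 14.6 km.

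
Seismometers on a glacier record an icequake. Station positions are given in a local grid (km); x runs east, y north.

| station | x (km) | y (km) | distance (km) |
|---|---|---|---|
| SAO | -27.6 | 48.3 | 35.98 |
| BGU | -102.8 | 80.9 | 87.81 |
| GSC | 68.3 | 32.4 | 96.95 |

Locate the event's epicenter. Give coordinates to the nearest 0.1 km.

(-15.0, 82.0)

Circle about each station: (x + 27.6)² + (y − 48.3)² = 35.98²; (x + 102.8)² + (y − 80.9)² = 87.81²; (x − 68.3)² + (y − 32.4)² = 96.95².
Subtracting the SAO equation from the BGU and GSC equations removes the quadratic terms:
-150.4 x + 65.2 y = 7601.96
191.8 x − 31.8 y = -5484.74
Solving the 2×2 system: x ≈ -15.0, y ≈ 82.0 km.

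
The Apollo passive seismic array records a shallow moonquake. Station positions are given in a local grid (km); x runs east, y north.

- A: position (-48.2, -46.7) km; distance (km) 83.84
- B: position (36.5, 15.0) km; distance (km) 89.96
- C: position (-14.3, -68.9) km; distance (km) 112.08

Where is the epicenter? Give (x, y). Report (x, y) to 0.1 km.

Circle about each station: (x + 48.2)² + (y + 46.7)² = 83.84²; (x − 36.5)² + (y − 15.0)² = 89.96²; (x + 14.3)² + (y + 68.9)² = 112.08².
Subtracting the A equation from the B and C equations removes the quadratic terms:
169.4 x + 123.4 y = -4010.54
67.8 x − 44.4 y = -5085.21
Solving the 2×2 system: x ≈ -50.7, y ≈ 37.1 km.

x ≈ -50.7 km, y ≈ 37.1 km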